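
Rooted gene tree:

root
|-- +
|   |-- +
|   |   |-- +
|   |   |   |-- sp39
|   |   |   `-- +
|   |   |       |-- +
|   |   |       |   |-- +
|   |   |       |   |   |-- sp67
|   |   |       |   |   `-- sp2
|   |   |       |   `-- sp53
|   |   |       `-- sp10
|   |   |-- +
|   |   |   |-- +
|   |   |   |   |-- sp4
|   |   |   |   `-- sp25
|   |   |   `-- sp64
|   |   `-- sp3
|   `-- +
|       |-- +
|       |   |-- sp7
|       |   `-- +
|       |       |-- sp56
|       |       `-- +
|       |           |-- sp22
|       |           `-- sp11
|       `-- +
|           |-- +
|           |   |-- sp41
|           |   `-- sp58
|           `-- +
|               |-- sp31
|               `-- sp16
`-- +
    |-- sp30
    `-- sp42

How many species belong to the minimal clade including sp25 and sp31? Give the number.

17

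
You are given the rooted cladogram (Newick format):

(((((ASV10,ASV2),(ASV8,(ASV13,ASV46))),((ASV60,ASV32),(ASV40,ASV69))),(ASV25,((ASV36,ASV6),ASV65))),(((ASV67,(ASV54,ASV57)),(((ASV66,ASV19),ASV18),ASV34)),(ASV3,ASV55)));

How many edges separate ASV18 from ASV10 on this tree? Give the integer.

10

The MRCA of ASV18 and ASV10 is the root of the tree.
From ASV18 up to that node: 5 branches. From ASV10 up to the same node: 5 branches. Total: 5 + 5 = 10.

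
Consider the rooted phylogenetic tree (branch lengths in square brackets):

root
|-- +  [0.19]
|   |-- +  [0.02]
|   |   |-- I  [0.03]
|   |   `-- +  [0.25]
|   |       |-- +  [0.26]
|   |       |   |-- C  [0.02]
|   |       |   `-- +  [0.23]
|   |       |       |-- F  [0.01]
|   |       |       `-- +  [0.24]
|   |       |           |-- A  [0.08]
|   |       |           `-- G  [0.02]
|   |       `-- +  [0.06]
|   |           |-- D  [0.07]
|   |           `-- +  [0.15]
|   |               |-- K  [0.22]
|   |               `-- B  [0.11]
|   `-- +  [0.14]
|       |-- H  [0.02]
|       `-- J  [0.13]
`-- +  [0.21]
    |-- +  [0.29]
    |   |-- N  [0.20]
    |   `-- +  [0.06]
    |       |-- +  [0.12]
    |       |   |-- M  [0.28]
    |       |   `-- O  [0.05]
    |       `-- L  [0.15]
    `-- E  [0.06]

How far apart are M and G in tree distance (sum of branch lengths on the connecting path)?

2.17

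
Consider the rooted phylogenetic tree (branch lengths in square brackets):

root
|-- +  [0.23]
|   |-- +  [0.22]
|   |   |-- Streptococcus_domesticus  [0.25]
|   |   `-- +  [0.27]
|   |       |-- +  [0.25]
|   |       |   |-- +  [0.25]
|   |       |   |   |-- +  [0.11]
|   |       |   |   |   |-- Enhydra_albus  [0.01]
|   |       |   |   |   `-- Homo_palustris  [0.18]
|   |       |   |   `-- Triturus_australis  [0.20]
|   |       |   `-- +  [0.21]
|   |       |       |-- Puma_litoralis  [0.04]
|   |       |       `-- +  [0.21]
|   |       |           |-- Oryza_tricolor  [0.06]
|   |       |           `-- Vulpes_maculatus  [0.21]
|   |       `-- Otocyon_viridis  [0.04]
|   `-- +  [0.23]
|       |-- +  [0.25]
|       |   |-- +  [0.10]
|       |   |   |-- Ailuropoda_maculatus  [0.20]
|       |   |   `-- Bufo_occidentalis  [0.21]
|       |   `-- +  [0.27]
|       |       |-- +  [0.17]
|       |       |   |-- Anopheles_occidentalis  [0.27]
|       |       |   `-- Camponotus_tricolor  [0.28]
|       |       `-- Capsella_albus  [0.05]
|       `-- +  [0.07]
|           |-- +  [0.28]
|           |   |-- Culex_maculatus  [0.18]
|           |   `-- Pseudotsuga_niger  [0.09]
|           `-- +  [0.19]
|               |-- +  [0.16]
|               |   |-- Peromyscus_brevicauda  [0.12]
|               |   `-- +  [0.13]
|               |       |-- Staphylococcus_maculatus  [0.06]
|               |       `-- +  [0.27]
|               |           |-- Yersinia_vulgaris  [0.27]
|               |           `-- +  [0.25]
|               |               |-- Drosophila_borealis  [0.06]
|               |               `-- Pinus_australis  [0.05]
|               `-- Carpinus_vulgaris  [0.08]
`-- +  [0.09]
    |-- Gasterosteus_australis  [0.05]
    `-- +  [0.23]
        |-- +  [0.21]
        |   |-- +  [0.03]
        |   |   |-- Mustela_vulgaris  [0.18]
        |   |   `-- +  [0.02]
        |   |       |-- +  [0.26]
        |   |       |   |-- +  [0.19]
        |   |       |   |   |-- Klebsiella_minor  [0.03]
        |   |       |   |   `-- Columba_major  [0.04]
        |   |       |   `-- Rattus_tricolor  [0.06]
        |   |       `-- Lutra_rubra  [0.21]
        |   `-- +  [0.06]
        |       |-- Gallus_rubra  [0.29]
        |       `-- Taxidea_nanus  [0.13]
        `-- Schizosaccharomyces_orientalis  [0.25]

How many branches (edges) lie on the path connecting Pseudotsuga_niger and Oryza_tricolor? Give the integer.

10

The MRCA of Pseudotsuga_niger and Oryza_tricolor is the node subtending ((Streptococcus_domesticus,((((Enhydra_albus,Homo_palustris),Triturus_australis),(Puma_litoralis,(Oryza_tricolor,Vulpes_maculatus))),Otocyon_viridis)),(((Ailuropoda_maculatus,Bufo_occidentalis),((Anopheles_occidentalis,Camponotus_tricolor),Capsella_albus)),((Culex_maculatus,Pseudotsuga_niger),((Peromyscus_brevicauda,(Staphylococcus_maculatus,(Yersinia_vulgaris,(Drosophila_borealis,Pinus_australis)))),Carpinus_vulgaris)))).
From Pseudotsuga_niger up to that node: 4 branches. From Oryza_tricolor up to the same node: 6 branches. Total: 4 + 6 = 10.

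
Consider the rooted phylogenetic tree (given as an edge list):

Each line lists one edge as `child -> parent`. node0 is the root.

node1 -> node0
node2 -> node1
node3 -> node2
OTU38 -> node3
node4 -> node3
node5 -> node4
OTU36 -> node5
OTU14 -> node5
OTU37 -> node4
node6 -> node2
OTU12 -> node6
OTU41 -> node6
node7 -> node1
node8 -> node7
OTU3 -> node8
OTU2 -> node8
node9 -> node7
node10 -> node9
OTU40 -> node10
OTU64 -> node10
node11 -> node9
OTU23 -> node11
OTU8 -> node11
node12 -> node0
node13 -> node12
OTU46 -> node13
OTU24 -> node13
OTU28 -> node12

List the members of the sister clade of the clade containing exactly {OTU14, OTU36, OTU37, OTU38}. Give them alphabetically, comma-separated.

The clade containing exactly {OTU14, OTU36, OTU37, OTU38} attaches to the tree at the node subtending ((OTU38,((OTU36,OTU14),OTU37)),(OTU12,OTU41)).
The other lineage descending from that same node — the sister group — is (OTU12,OTU41); its 2 tips in alphabetical order are the answer.

OTU12, OTU41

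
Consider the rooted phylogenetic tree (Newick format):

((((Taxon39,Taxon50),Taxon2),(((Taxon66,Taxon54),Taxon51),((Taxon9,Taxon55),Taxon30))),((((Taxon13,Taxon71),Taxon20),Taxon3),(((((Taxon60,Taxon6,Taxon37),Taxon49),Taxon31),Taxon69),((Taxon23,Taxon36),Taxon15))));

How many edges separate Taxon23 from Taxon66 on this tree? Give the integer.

The MRCA of Taxon23 and Taxon66 is the root of the tree.
From Taxon23 up to that node: 5 branches. From Taxon66 up to the same node: 5 branches. Total: 5 + 5 = 10.

10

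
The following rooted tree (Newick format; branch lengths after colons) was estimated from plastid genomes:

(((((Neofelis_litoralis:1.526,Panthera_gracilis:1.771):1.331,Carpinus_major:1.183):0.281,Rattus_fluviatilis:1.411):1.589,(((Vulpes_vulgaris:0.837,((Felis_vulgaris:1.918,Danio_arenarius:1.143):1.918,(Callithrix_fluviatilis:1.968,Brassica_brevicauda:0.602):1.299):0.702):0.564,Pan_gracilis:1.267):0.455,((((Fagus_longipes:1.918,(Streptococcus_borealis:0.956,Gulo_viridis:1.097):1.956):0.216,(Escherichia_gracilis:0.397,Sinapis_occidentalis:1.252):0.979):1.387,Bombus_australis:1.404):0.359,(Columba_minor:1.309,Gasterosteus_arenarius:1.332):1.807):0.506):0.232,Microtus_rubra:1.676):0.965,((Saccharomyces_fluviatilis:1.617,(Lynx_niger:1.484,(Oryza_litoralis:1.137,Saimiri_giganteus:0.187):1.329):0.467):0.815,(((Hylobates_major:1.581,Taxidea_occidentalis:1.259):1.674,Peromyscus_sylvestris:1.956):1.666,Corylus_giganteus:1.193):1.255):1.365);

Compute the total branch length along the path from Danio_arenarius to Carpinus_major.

The path runs Danio_arenarius → … → MRCA → … → Carpinus_major; the MRCA is the node subtending ((((Neofelis_litoralis,Panthera_gracilis),Carpinus_major),Rattus_fluviatilis),(((Vulpes_vulgaris,((Felis_vulgaris,Danio_arenarius),(Callithrix_fluviatilis,Brassica_brevicauda))),Pan_gracilis),((((Fagus_longipes,(Streptococcus_borealis,Gulo_viridis)),(Escherichia_gracilis,Sinapis_occidentalis)),Bombus_australis),(Columba_minor,Gasterosteus_arenarius))),Microtus_rubra).
Branch lengths along that path: 1.143 + 1.918 + 0.702 + 0.564 + 0.455 + 0.232 + 1.589 + 0.281 + 1.183 = 8.067.

8.067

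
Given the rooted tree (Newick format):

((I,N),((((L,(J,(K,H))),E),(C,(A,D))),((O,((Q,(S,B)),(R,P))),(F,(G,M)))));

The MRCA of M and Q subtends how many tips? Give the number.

The MRCA of M and Q is the node subtending ((O,((Q,(S,B)),(R,P))),(F,(G,M))).
That clade contains 9 terminal taxa: B, F, G, M, O, P, Q, R, S.

9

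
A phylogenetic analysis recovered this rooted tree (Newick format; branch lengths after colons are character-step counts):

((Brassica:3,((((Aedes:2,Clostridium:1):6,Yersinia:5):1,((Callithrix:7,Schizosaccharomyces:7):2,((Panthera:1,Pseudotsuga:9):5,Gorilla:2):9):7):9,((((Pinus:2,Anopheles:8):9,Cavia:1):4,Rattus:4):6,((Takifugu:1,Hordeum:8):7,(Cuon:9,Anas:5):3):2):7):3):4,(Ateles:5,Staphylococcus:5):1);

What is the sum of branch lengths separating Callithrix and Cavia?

43

The path runs Callithrix → … → MRCA → … → Cavia; the MRCA is the node subtending ((((Aedes,Clostridium),Yersinia),((Callithrix,Schizosaccharomyces),((Panthera,Pseudotsuga),Gorilla))),((((Pinus,Anopheles),Cavia),Rattus),((Takifugu,Hordeum),(Cuon,Anas)))).
Branch lengths along that path: 7 + 2 + 7 + 9 + 7 + 6 + 4 + 1 = 43.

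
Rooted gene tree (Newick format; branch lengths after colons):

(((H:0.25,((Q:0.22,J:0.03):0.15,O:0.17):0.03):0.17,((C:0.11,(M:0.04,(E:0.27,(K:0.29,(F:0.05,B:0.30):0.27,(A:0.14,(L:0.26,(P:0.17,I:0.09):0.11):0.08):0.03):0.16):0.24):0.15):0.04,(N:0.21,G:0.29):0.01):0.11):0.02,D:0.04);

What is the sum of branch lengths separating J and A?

The path runs J → … → MRCA → … → A; the MRCA is the node subtending ((H,((Q,J),O)),((C,(M,(E,(K,(F,B),(A,(L,(P,I))))))),(N,G))).
Branch lengths along that path: 0.03 + 0.15 + 0.03 + 0.17 + 0.11 + 0.04 + 0.15 + 0.24 + 0.16 + 0.03 + 0.14 = 1.25.

1.25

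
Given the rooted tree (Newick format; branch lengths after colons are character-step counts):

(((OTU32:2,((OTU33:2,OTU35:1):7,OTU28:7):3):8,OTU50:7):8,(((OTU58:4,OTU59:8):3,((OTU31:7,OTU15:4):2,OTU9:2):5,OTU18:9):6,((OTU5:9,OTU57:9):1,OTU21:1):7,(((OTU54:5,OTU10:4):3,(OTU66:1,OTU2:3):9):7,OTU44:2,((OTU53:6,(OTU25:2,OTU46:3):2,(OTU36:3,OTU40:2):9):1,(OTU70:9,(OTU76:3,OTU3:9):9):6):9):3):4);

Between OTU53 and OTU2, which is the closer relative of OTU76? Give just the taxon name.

OTU53

The MRCA of OTU76 and OTU53 subtends ((OTU53,(OTU25,OTU46),(OTU36,OTU40)),(OTU70,(OTU76,OTU3))) (8 taxa).
The MRCA of OTU76 and OTU2 subtends (((OTU54,OTU10),(OTU66,OTU2)),OTU44,((OTU53,(OTU25,OTU46),(OTU36,OTU40)),(OTU70,(OTU76,OTU3)))) (13 taxa).
The first is nested inside the second, so OTU76 shares a more recent common ancestor with OTU53.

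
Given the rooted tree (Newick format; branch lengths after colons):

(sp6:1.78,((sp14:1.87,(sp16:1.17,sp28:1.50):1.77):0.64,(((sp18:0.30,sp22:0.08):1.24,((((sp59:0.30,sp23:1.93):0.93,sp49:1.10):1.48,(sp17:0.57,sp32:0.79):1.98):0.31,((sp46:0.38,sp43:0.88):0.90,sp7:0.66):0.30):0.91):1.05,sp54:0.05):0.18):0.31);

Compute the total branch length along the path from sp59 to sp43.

5.10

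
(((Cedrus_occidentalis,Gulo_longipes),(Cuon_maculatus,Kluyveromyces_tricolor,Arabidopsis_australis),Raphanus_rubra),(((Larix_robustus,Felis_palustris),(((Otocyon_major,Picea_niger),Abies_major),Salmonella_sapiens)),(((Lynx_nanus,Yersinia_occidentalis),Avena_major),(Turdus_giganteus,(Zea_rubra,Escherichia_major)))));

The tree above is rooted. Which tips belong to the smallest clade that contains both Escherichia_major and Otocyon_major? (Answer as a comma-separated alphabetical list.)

Tracing Escherichia_major: it sits inside (Zea_rubra,Escherichia_major).
Tracing Otocyon_major: it sits inside (Otocyon_major,Picea_niger).
The smallest clade enclosing both is (((Larix_robustus,Felis_palustris),(((Otocyon_major,Picea_niger),Abies_major),Salmonella_sapiens)),(((Lynx_nanus,Yersinia_occidentalis),Avena_major),(Turdus_giganteus,(Zea_rubra,Escherichia_major)))); the answer is its 12 terminal taxa in alphabetical order.

Abies_major, Avena_major, Escherichia_major, Felis_palustris, Larix_robustus, Lynx_nanus, Otocyon_major, Picea_niger, Salmonella_sapiens, Turdus_giganteus, Yersinia_occidentalis, Zea_rubra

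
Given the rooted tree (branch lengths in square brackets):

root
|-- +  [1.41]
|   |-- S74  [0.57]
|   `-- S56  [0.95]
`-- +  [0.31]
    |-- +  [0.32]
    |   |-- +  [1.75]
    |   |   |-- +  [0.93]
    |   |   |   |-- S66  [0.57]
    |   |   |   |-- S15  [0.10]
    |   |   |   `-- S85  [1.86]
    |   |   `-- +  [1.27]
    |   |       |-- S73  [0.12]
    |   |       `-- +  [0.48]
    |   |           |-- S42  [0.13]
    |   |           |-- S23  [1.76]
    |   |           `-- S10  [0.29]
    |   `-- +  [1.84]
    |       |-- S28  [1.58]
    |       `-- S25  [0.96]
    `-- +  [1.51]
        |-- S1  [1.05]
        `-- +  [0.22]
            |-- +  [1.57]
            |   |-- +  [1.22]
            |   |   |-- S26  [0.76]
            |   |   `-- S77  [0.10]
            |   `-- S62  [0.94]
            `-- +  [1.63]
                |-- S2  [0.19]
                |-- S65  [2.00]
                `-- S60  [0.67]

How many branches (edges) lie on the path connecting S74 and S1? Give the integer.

5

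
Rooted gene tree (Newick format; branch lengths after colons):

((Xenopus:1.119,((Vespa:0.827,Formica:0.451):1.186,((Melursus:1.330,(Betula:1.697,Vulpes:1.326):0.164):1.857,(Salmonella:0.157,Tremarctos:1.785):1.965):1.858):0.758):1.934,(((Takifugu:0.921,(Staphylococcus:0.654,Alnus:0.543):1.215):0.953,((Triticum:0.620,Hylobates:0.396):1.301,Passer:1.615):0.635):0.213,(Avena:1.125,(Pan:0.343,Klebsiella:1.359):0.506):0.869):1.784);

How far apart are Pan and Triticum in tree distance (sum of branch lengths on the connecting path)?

4.487

The path runs Pan → … → MRCA → … → Triticum; the MRCA is the node subtending (((Takifugu,(Staphylococcus,Alnus)),((Triticum,Hylobates),Passer)),(Avena,(Pan,Klebsiella))).
Branch lengths along that path: 0.343 + 0.506 + 0.869 + 0.213 + 0.635 + 1.301 + 0.620 = 4.487.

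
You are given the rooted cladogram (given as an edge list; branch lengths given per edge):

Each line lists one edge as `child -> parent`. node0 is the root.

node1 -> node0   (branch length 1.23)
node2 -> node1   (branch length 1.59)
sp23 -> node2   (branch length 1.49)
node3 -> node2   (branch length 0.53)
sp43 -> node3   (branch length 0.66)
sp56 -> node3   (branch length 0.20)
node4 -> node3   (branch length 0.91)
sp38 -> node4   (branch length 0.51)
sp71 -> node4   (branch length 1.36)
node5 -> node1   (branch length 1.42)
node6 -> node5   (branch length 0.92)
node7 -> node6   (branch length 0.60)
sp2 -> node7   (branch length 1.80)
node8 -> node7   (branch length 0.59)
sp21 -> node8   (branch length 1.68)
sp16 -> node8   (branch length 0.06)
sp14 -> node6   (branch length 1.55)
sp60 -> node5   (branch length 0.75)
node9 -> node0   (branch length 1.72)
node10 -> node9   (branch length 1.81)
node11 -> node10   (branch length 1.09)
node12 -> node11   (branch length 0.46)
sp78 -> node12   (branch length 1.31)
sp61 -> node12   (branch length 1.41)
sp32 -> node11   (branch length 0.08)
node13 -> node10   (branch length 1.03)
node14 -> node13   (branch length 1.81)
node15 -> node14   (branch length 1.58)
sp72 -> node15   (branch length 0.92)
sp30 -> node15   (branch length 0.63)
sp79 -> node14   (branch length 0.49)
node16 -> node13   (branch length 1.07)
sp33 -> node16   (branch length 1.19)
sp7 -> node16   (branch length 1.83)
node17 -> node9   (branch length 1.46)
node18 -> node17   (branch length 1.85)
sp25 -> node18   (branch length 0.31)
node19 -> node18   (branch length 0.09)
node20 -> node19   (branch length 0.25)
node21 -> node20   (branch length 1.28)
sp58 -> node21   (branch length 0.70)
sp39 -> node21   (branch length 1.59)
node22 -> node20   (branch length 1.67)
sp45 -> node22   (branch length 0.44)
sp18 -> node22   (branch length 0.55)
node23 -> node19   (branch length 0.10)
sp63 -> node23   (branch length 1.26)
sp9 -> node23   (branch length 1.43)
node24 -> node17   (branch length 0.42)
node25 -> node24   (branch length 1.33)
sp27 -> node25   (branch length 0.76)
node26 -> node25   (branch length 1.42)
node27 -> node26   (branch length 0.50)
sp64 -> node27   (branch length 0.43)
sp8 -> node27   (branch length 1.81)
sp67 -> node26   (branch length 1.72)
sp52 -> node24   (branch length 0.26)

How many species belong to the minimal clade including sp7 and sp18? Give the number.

The MRCA of sp7 and sp18 is the node subtending ((((sp78,sp61),sp32),(((sp72,sp30),sp79),(sp33,sp7))),((sp25,(((sp58,sp39),(sp45,sp18)),(sp63,sp9))),((sp27,((sp64,sp8),sp67)),sp52))).
That clade contains 20 terminal taxa: sp18, sp25, sp27, sp30, sp32, sp33, sp39, sp45, sp52, sp58, sp61, sp63, sp64, sp67, sp7, sp72, sp78, sp79, sp8, sp9.

20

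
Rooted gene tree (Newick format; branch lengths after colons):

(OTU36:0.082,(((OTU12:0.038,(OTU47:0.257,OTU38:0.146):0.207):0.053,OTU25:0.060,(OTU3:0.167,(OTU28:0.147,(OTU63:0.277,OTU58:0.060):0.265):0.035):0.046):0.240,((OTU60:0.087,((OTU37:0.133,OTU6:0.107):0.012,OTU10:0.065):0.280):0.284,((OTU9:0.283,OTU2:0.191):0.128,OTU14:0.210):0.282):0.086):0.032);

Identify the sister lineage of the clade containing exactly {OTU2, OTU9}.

The clade containing exactly {OTU2, OTU9} attaches to the tree at the node subtending ((OTU9,OTU2),OTU14).
The other lineage descending from that same node — the sister group — is the single tip OTU14.

OTU14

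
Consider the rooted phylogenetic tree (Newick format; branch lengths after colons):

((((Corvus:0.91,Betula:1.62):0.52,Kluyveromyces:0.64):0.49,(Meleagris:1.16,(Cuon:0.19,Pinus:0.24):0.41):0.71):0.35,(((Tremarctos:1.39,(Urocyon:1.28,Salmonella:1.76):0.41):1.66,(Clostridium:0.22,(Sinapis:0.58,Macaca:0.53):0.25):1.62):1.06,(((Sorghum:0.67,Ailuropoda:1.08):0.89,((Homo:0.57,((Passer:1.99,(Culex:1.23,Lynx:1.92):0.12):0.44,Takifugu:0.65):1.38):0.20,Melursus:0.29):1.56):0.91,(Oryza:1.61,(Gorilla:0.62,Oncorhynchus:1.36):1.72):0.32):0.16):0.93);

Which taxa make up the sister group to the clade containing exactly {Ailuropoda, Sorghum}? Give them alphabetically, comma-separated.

The clade containing exactly {Ailuropoda, Sorghum} attaches to the tree at the node subtending ((Sorghum,Ailuropoda),((Homo,((Passer,(Culex,Lynx)),Takifugu)),Melursus)).
The other lineage descending from that same node — the sister group — is ((Homo,((Passer,(Culex,Lynx)),Takifugu)),Melursus); its 6 tips in alphabetical order are the answer.

Culex, Homo, Lynx, Melursus, Passer, Takifugu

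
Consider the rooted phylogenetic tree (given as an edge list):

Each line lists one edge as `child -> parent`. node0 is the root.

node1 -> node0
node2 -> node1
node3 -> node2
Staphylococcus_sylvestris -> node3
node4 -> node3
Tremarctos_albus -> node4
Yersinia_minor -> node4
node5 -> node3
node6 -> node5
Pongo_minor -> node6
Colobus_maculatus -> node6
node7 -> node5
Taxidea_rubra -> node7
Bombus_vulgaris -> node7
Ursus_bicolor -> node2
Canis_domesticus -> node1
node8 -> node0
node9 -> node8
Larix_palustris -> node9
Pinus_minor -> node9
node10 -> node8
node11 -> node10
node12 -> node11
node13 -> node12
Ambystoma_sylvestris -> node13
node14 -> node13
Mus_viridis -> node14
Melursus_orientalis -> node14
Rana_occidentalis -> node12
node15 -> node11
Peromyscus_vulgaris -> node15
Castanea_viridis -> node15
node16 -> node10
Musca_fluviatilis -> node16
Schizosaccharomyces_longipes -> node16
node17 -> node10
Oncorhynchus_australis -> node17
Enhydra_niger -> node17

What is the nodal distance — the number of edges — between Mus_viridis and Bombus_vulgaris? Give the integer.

The MRCA of Mus_viridis and Bombus_vulgaris is the root of the tree.
From Mus_viridis up to that node: 7 branches. From Bombus_vulgaris up to the same node: 6 branches. Total: 7 + 6 = 13.

13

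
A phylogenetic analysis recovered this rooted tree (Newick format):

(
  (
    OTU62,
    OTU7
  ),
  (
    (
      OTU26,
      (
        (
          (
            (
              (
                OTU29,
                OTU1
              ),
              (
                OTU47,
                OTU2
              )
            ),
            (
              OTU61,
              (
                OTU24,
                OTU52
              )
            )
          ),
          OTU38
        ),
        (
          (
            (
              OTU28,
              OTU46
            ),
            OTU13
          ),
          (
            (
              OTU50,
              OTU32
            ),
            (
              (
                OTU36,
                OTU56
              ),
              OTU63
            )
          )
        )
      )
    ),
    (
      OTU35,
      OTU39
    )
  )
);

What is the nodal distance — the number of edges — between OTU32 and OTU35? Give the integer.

The MRCA of OTU32 and OTU35 is the node subtending ((OTU26,(((((OTU29,OTU1),(OTU47,OTU2)),(OTU61,(OTU24,OTU52))),OTU38),(((OTU28,OTU46),OTU13),((OTU50,OTU32),((OTU36,OTU56),OTU63))))),(OTU35,OTU39)).
From OTU32 up to that node: 6 branches. From OTU35 up to the same node: 2 branches. Total: 6 + 2 = 8.

8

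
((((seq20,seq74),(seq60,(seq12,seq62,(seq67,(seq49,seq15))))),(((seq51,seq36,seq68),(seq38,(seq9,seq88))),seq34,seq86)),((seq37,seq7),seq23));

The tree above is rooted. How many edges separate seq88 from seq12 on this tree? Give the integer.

9

The MRCA of seq88 and seq12 is the node subtending (((seq20,seq74),(seq60,(seq12,seq62,(seq67,(seq49,seq15))))),(((seq51,seq36,seq68),(seq38,(seq9,seq88))),seq34,seq86)).
From seq88 up to that node: 5 branches. From seq12 up to the same node: 4 branches. Total: 5 + 4 = 9.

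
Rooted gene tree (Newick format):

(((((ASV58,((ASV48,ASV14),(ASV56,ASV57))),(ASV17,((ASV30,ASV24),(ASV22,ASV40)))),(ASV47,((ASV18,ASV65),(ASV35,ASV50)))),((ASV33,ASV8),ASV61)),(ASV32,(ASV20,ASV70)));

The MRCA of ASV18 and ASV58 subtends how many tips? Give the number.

15

The MRCA of ASV18 and ASV58 is the node subtending (((ASV58,((ASV48,ASV14),(ASV56,ASV57))),(ASV17,((ASV30,ASV24),(ASV22,ASV40)))),(ASV47,((ASV18,ASV65),(ASV35,ASV50)))).
That clade contains 15 terminal taxa: ASV14, ASV17, ASV18, ASV22, ASV24, ASV30, ASV35, ASV40, ASV47, ASV48, ASV50, ASV56, ASV57, ASV58, ASV65.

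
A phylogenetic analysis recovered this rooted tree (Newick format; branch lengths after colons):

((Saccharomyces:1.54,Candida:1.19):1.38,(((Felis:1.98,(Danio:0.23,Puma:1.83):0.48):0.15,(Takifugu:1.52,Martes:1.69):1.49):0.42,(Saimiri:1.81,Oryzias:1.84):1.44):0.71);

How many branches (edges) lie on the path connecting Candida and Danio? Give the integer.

7

The MRCA of Candida and Danio is the root of the tree.
From Candida up to that node: 2 branches. From Danio up to the same node: 5 branches. Total: 2 + 5 = 7.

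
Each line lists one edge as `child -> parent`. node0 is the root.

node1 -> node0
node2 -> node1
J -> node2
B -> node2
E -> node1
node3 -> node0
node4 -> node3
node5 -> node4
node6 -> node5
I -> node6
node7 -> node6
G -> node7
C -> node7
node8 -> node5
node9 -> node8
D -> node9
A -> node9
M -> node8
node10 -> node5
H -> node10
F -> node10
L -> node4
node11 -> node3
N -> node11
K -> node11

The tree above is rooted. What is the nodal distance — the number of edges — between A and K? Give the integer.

7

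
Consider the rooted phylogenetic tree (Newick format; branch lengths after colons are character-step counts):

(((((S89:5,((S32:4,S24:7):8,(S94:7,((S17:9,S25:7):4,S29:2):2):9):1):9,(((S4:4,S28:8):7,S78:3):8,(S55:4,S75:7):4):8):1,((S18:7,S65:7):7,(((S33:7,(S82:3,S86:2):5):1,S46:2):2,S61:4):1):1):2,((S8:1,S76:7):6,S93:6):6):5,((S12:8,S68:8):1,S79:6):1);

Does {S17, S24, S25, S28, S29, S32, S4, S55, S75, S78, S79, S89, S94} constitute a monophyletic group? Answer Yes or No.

The MRCA of the listed taxa is the root, so the smallest clade containing them is the whole tree.
That clade also contains S12, S18, S33, S46, S61, S65, S68, S76, S8, S82, S86, S93, which are not in the proposed group, so the group is not monophyletic.

No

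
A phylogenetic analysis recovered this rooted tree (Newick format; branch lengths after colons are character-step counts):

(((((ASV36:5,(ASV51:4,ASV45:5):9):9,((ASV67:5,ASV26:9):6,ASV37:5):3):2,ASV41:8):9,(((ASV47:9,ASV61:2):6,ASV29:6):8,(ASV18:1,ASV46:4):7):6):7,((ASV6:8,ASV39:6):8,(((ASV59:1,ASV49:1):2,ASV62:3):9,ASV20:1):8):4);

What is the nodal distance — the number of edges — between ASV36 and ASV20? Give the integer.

8

The MRCA of ASV36 and ASV20 is the root of the tree.
From ASV36 up to that node: 5 branches. From ASV20 up to the same node: 3 branches. Total: 5 + 3 = 8.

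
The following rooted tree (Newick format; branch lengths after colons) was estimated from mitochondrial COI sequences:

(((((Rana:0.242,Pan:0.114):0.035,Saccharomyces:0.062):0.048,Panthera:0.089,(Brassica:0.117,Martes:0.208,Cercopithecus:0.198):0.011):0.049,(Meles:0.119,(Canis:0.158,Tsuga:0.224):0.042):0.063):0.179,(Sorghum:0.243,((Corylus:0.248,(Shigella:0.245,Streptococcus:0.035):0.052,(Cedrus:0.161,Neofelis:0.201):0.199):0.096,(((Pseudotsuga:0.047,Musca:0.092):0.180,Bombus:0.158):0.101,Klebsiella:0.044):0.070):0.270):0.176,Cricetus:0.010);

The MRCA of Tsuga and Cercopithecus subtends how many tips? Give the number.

10

The MRCA of Tsuga and Cercopithecus is the node subtending ((((Rana,Pan),Saccharomyces),Panthera,(Brassica,Martes,Cercopithecus)),(Meles,(Canis,Tsuga))).
That clade contains 10 terminal taxa: Brassica, Canis, Cercopithecus, Martes, Meles, Pan, Panthera, Rana, Saccharomyces, Tsuga.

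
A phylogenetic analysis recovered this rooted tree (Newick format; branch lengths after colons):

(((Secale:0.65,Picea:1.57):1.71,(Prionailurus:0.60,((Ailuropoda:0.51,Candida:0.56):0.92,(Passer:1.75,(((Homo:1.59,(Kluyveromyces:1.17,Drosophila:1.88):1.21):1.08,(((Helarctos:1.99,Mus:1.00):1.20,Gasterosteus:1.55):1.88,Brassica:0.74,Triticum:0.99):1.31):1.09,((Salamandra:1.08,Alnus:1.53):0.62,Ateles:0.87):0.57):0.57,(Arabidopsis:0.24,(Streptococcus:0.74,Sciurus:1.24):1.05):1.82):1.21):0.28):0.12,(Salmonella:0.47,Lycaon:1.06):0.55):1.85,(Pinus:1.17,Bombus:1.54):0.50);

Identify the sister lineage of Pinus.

Pinus attaches to the tree at the node subtending (Pinus,Bombus).
The other lineage descending from that same node — the sister group — is the single tip Bombus.

Bombus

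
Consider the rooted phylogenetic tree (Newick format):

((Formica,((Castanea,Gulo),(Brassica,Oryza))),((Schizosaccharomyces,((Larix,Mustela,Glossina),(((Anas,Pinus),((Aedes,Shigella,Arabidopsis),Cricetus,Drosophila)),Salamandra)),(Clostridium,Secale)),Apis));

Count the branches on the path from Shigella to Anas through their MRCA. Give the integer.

The MRCA of Shigella and Anas is the node subtending ((Anas,Pinus),((Aedes,Shigella,Arabidopsis),Cricetus,Drosophila)).
From Shigella up to that node: 3 branches. From Anas up to the same node: 2 branches. Total: 3 + 2 = 5.

5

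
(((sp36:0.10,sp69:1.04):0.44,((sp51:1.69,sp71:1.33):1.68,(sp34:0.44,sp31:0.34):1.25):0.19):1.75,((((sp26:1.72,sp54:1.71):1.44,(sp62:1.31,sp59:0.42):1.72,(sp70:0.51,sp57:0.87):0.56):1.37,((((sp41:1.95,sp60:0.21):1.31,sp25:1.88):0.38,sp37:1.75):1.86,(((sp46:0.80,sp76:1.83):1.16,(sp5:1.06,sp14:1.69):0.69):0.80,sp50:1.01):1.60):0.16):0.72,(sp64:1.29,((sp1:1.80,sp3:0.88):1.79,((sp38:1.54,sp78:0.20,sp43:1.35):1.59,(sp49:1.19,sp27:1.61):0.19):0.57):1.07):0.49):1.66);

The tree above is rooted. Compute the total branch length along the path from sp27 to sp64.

The path runs sp27 → … → MRCA → … → sp64; the MRCA is the node subtending (sp64,((sp1,sp3),((sp38,sp78,sp43),(sp49,sp27)))).
Branch lengths along that path: 1.61 + 0.19 + 0.57 + 1.07 + 1.29 = 4.73.

4.73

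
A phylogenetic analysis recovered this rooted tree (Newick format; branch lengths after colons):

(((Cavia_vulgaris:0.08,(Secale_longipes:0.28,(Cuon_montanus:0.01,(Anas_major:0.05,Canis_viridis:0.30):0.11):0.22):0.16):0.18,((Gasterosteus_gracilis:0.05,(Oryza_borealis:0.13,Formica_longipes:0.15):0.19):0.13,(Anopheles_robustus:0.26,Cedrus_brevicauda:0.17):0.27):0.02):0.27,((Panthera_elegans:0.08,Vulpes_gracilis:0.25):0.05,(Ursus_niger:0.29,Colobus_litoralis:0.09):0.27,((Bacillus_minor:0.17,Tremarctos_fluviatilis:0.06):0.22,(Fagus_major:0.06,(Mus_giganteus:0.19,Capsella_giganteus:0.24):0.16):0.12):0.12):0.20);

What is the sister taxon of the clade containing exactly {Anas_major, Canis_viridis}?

The clade containing exactly {Anas_major, Canis_viridis} attaches to the tree at the node subtending (Cuon_montanus,(Anas_major,Canis_viridis)).
The other lineage descending from that same node — the sister group — is the single tip Cuon_montanus.

Cuon_montanus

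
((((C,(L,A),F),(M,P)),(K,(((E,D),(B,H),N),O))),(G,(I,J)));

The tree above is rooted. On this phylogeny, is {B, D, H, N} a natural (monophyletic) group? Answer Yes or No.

No

The MRCA of the listed taxa subtends ((E,D),(B,H),N).
That clade also contains E, which is not in the proposed group, so the group is not monophyletic.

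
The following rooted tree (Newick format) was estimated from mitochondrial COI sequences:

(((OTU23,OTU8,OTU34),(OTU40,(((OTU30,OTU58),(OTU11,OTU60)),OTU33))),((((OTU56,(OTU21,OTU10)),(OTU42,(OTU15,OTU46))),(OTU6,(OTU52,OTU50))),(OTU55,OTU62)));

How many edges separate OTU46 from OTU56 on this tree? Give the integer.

5

The MRCA of OTU46 and OTU56 is the node subtending ((OTU56,(OTU21,OTU10)),(OTU42,(OTU15,OTU46))).
From OTU46 up to that node: 3 branches. From OTU56 up to the same node: 2 branches. Total: 3 + 2 = 5.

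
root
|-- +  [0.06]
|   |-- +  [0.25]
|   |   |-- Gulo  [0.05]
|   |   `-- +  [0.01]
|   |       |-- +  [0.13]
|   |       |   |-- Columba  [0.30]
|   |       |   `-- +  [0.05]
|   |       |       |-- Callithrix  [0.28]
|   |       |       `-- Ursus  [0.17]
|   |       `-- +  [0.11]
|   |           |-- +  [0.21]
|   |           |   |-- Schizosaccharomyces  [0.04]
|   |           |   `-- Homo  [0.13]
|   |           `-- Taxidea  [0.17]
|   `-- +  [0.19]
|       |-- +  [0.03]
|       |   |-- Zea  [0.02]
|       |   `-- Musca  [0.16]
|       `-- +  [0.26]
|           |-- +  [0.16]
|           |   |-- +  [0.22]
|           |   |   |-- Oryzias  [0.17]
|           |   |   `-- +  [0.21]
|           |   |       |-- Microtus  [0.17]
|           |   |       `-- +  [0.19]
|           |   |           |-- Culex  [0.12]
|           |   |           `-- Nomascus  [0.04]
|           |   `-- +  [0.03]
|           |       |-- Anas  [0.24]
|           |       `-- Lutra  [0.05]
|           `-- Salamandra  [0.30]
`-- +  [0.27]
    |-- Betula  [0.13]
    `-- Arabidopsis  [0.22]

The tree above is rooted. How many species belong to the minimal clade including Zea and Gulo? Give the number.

16

The MRCA of Zea and Gulo is the node subtending ((Gulo,((Columba,(Callithrix,Ursus)),((Schizosaccharomyces,Homo),Taxidea))),((Zea,Musca),(((Oryzias,(Microtus,(Culex,Nomascus))),(Anas,Lutra)),Salamandra))).
That clade contains 16 terminal taxa: Anas, Callithrix, Columba, Culex, Gulo, Homo, Lutra, Microtus, Musca, Nomascus, Oryzias, Salamandra, Schizosaccharomyces, Taxidea, Ursus, Zea.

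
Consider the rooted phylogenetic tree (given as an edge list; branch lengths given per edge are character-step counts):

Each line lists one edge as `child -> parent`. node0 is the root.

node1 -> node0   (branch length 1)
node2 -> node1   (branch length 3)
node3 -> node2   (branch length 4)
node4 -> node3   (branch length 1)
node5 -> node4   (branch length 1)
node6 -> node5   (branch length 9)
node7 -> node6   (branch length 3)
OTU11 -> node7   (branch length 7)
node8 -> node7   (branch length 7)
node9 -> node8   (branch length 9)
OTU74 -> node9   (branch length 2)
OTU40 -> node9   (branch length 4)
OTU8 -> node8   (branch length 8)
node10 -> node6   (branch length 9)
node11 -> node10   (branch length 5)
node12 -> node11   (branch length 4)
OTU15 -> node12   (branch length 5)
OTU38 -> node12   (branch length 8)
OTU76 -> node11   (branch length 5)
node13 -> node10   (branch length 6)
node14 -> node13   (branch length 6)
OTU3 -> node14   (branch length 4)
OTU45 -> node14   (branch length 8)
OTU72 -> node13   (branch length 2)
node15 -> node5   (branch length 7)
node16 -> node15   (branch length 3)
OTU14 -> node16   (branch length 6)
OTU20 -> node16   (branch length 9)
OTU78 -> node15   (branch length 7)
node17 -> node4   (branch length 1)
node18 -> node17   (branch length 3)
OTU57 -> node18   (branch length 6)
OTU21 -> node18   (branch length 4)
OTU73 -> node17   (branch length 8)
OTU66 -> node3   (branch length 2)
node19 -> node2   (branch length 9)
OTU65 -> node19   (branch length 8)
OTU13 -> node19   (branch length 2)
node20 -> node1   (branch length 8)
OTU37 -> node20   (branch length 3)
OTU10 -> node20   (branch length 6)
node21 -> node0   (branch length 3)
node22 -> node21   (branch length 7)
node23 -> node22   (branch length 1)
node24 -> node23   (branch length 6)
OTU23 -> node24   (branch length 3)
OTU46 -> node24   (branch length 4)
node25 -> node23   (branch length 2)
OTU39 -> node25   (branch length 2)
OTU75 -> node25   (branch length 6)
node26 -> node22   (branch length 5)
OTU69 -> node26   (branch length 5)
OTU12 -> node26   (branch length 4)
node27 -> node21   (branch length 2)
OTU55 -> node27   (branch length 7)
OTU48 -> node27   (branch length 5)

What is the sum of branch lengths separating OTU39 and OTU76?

53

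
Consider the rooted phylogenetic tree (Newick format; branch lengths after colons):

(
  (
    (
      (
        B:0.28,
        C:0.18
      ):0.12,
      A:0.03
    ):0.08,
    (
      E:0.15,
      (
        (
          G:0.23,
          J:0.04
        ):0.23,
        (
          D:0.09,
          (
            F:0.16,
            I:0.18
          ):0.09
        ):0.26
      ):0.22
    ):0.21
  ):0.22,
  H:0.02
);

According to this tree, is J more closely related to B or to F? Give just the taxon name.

The MRCA of J and F subtends ((G,J),(D,(F,I))) (5 taxa).
The MRCA of J and B subtends (((B,C),A),(E,((G,J),(D,(F,I))))) (9 taxa).
The first is nested inside the second, so J shares a more recent common ancestor with F.

F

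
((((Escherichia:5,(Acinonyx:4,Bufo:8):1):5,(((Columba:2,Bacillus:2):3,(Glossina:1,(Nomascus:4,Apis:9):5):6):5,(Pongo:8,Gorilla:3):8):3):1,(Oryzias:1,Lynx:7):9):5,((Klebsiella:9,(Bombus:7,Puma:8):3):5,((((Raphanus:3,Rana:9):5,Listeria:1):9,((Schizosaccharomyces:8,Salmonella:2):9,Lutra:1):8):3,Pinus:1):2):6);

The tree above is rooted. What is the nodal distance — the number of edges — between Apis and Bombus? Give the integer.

The MRCA of Apis and Bombus is the root of the tree.
From Apis up to that node: 7 branches. From Bombus up to the same node: 4 branches. Total: 7 + 4 = 11.

11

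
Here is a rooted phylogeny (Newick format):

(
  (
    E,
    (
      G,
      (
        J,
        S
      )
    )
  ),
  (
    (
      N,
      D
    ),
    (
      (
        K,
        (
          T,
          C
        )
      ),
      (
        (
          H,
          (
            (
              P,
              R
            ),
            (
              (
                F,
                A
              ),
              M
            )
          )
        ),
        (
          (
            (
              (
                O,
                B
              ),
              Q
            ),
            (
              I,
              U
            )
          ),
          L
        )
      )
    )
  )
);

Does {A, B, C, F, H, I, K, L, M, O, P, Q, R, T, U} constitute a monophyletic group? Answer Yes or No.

Yes

The most recent common ancestor of these taxa subtends ((K,(T,C)),((H,((P,R),((F,A),M))),((((O,B),Q),(I,U)),L))).
That clade has exactly 15 tips — every listed taxon and nothing else — so the group is monophyletic.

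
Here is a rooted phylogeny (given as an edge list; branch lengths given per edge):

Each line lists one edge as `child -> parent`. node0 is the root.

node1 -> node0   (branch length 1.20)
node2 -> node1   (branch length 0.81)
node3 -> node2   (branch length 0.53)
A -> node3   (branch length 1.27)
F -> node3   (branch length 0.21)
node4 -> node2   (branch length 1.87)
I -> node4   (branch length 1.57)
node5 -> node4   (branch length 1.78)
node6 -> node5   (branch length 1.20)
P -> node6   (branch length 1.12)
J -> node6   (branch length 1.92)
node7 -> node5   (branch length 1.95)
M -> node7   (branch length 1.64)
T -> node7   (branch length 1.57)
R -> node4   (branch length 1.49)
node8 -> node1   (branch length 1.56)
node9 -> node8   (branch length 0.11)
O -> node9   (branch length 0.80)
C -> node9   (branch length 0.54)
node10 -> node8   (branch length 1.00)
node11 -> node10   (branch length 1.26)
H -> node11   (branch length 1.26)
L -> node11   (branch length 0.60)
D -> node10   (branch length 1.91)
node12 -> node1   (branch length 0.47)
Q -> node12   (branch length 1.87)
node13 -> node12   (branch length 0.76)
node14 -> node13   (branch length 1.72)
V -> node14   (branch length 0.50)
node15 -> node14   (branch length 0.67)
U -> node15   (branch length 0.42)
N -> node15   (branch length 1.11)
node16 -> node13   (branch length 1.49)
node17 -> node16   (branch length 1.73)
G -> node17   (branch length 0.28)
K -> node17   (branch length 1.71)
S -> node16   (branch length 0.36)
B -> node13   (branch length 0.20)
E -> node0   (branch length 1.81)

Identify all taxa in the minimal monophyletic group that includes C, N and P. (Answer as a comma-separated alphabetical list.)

A, B, C, D, F, G, H, I, J, K, L, M, N, O, P, Q, R, S, T, U, V

Tracing C: it sits inside (O,C).
Tracing N: it sits inside (U,N).
Tracing P: it sits inside (P,J).
The smallest clade enclosing all 3 is (((A,F),(I,((P,J),(M,T)),R)),((O,C),((H,L),D)),(Q,((V,(U,N)),((G,K),S),B))); the answer is its 21 terminal taxa in alphabetical order.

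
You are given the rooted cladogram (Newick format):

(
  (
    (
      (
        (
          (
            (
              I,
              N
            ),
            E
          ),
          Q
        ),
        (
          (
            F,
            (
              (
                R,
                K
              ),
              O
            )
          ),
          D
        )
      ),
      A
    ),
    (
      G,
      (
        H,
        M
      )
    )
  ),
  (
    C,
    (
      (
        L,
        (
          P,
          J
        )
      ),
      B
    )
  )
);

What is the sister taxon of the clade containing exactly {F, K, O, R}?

D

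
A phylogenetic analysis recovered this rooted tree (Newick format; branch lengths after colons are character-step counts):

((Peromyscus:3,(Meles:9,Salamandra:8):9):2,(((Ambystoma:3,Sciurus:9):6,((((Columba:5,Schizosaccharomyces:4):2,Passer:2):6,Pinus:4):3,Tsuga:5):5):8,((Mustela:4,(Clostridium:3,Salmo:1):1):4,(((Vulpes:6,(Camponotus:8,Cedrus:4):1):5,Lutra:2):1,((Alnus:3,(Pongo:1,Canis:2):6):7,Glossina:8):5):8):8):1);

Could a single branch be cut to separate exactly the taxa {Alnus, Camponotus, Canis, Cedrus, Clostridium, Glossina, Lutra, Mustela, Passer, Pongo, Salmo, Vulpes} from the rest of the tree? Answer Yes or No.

The MRCA of the listed taxa subtends (((Ambystoma,Sciurus),((((Columba,Schizosaccharomyces),Passer),Pinus),Tsuga)),((Mustela,(Clostridium,Salmo)),(((Vulpes,(Camponotus,Cedrus)),Lutra),((Alnus,(Pongo,Canis)),Glossina)))).
That clade also contains Ambystoma, Columba, Pinus, Schizosaccharomyces, Sciurus, Tsuga, which are not in the proposed group, so the group is not monophyletic.

No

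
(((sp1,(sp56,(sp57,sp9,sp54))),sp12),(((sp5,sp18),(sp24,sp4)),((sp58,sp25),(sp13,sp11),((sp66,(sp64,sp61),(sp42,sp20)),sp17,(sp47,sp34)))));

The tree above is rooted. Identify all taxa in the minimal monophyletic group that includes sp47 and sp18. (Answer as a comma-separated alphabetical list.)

sp11, sp13, sp17, sp18, sp20, sp24, sp25, sp34, sp4, sp42, sp47, sp5, sp58, sp61, sp64, sp66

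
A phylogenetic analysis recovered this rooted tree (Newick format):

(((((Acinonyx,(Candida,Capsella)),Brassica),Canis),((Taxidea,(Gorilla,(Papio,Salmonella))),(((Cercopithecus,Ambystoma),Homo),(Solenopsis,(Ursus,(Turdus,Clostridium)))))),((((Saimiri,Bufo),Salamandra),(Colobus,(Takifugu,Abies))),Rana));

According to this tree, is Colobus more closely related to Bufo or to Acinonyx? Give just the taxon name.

The MRCA of Colobus and Bufo subtends (((Saimiri,Bufo),Salamandra),(Colobus,(Takifugu,Abies))) (6 taxa).
The MRCA of Colobus and Acinonyx is the root, subtending the entire tree (23 taxa).
The first is nested inside the second, so Colobus shares a more recent common ancestor with Bufo.

Bufo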